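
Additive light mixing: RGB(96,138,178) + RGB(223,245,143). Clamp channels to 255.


Additive: each channel = min(255, C₁+C₂)
R: 96+223 = 319 → 255
G: 138+245 = 383 → 255
B: 178+143 = 321 → 255
= RGB(255, 255, 255)


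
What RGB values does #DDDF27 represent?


DD → 221 (R)
DF → 223 (G)
27 → 39 (B)
= RGB(221, 223, 39)


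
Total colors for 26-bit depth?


Colors = 2^bits = 2^26
= 67,108,864 colors


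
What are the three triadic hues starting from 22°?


Triadic: equally spaced at 120° intervals
H1 = 22°
H2 = (22 + 120) mod 360 = 142°
H3 = (22 + 240) mod 360 = 262°
Triadic = 22°, 142°, 262°


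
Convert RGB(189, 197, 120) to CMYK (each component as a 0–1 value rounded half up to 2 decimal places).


R'=189/255≈0.7412, G'=197/255≈0.7725, B'=120/255≈0.4706
K = 1 - max(R',G',B') = 1 - 197/255 = 58/255 = 0.22745… → 0.23
(1-R'-K)/(1-K) simplifies to (max-R)/max with max = 197:
C = (197-189)/197 = 8/197 = 0.04060… → 0.04
M = (197-197)/197 = 0/197 = 0 → 0.00
Y = (197-120)/197 = 77/197 = 0.39086… → 0.39
= CMYK(0.04, 0.00, 0.39, 0.23)


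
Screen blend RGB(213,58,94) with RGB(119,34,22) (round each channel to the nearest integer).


Screen: C = 255 - (255-A)×(255-B)/255, rounded to nearest integer
R: 255 - (255-213)×(255-119)/255 = 255 - 5712/255 ≈ 255 - 22.400 = 232.600 → 233
G: 255 - (255-58)×(255-34)/255 = 255 - 43537/255 ≈ 255 - 170.733 = 84.267 → 84
B: 255 - (255-94)×(255-22)/255 = 255 - 37513/255 ≈ 255 - 147.110 = 107.890 → 108
= RGB(233, 84, 108)


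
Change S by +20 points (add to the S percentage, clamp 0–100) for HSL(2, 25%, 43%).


Original S = 25%
Adjustment = +20 percentage points
New S = 25 + (20) = 45
Clamp to [0, 100] → 45
= HSL(2°, 45%, 43%)


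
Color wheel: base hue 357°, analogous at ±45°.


Base hue: 357°
Left analog: (357 - 45) mod 360 = 312°
Right analog: (357 + 45) mod 360 = 42°
Analogous hues = 312° and 42°


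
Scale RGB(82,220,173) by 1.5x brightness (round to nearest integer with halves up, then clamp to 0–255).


Multiply each channel by 1.5, round half up, clamp to [0, 255]
R: 82×1.5 = 123
G: 220×1.5 = 330 → clamp → 255
B: 173×1.5 = 259.5 → round → 260 → clamp → 255
= RGB(123, 255, 255)


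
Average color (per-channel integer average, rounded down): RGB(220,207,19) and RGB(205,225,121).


Midpoint: each channel = ⌊(C₁+C₂)/2⌋
R: ⌊(220+205)/2⌋ = 212
G: ⌊(207+225)/2⌋ = 216
B: ⌊(19+121)/2⌋ = 70
= RGB(212, 216, 70)


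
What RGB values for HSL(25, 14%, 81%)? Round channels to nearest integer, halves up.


H=25°, S=0.14, L=0.81
C = (1-|2L-1|)×S = (1-|0.62|)×0.14 = 0.0532
H' = H/60 = 25/60 ≈ 0.4167; X = C×(1-|H' mod 2 - 1|) ≈ 0.0222
m = L - C/2 = 0.81 - 0.0266 = 0.7834
Sector ⌊H'⌋ = 0 → (R',G',B') = (0.0532, ≈0.0222, 0.0)
RGB = ((R'+m)×255, (G'+m)×255, (B'+m)×255) = (213.333, 205.4195, 199.767)
Round half up → RGB(213, 205, 200)


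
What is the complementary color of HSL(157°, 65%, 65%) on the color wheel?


Complement = opposite side of color wheel = hue + 180°
H' = (157 + 180) mod 360 = 337°
S and L unchanged.
= HSL(337°, 65%, 65%)


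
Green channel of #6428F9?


Color: #6428F9
R = 64 = 100
G = 28 = 40
B = F9 = 249
Green = 40


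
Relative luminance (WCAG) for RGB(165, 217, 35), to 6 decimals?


Linearize each channel (sRGB transfer function): c = v/255; c_lin = c/12.92 if c ≤ 0.04045, else ((c+0.055)/1.055)^2.4
  R: 165/255 ≈ 0.647059 > 0.04045 → ((0.647059+0.055)/1.055)^2.4 ≈ 0.376262
  G: 217/255 ≈ 0.850980 > 0.04045 → ((0.850980+0.055)/1.055)^2.4 ≈ 0.693872
  B: 35/255 ≈ 0.137255 > 0.04045 → ((0.137255+0.055)/1.055)^2.4 ≈ 0.016807
R_lin = 0.376262, G_lin = 0.693872, B_lin = 0.016807
L = 0.2126×R + 0.7152×G + 0.0722×B
L = 0.2126×0.376262 + 0.7152×0.693872 + 0.0722×0.016807
L ≈ 0.577464


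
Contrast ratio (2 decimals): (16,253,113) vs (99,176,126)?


Linearize each sRGB channel c=v/255: c/12.92 if c ≤ 0.04045 else ((c+0.055)/1.055)^2.4
L = 0.2126×R_lin + 0.7152×G_lin + 0.0722×B_lin
Color 1 (16,253,113):
  R=16: 16/255≈0.0627 > 0.04045 → ((0.0627+0.055)/1.055)^2.4 ≈ 0.00518
  G=253: 253/255≈0.9922 > 0.04045 → ((0.9922+0.055)/1.055)^2.4 ≈ 0.98225
  B=113: 113/255≈0.4431 > 0.04045 → ((0.4431+0.055)/1.055)^2.4 ≈ 0.16513
  L1 = 0.2126×0.00518 + 0.7152×0.98225 + 0.0722×0.16513 ≈ 0.71553
Color 2 (99,176,126):
  R=99: 99/255≈0.3882 > 0.04045 → ((0.3882+0.055)/1.055)^2.4 ≈ 0.12477
  G=176: 176/255≈0.6902 > 0.04045 → ((0.6902+0.055)/1.055)^2.4 ≈ 0.43415
  B=126: 126/255≈0.4941 > 0.04045 → ((0.4941+0.055)/1.055)^2.4 ≈ 0.20864
  L2 = 0.2126×0.12477 + 0.7152×0.43415 + 0.0722×0.20864 ≈ 0.35210
Lighter = 0.71553, Darker = 0.35210
Ratio = (L_lighter + 0.05) / (L_darker + 0.05)
Ratio = (0.71553 + 0.05) / (0.35210 + 0.05) = 0.76553 / 0.40210 ≈ 1.9038
Ratio ≈ 1.90:1


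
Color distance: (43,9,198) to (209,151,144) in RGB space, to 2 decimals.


d = √[(R₁-R₂)² + (G₁-G₂)² + (B₁-B₂)²]
d = √[(43-209)² + (9-151)² + (198-144)²]
d = √[27556 + 20164 + 2916]
d = √50636
d ≈ 225.02


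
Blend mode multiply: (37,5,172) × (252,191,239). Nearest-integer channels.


Multiply: C = A×B/255, rounded to nearest integer
R: 37×252/255 = 9324/255 ≈ 36.565 → 37
G: 5×191/255 = 955/255 ≈ 3.745 → 4
B: 172×239/255 = 41108/255 ≈ 161.208 → 161
= RGB(37, 4, 161)


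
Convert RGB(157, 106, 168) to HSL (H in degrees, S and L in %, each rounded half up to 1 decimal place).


Normalize: R'=157/255≈0.6157, G'=106/255≈0.4157, B'=168/255≈0.6588
Max=168/255, Min=106/255, Δ=Max-Min=62/255
L = (Max+Min)/2 = (168+106)/510 = 274/510 = 0.53725… → L = 53.7%
L > 0.5 → S = Δ/(2-Max-Min) = 62/(510-168-106) = 62/236 = 0.26271… → S = 26.3%
(the 1/255 factors cancel in S and H, so raw channel differences can be used)
Max is B' → H = 60 × ((R-G)/Δ + 4) = 60 × ((157-106)/62 + 4)
  51/62 + 4 = 0.8225… + 4 = 4.8225…
  H = 60 × 4.8225… = 289.354…° → H = 289.4°
= HSL(289.4°, 26.3%, 53.7%)


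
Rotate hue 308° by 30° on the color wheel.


New hue = (H + rotation) mod 360
New hue = (308 + 30) mod 360
= 338 mod 360
= 338°


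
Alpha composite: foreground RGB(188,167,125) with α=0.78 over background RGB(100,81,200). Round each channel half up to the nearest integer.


C = α×F + (1-α)×B, with 1-α = 0.22
R: 0.78×188 + 0.22×100 = 146.64 + 22.00 = 168.64 → 169
G: 0.78×167 + 0.22×81 = 130.26 + 17.82 = 148.08 → 148
B: 0.78×125 + 0.22×200 = 97.50 + 44.00 = 141.50 → 142
= RGB(169, 148, 142)


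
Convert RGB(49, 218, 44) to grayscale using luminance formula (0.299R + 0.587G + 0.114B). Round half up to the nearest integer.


Gray = 0.299×R + 0.587×G + 0.114×B
Gray = 0.299×49 + 0.587×218 + 0.114×44
Gray = 14.651 + 127.966 + 5.016
Gray = 147.633 → round half up → 148
Gray = 148


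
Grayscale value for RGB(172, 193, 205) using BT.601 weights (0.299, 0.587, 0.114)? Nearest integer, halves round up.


Gray = 0.299×R + 0.587×G + 0.114×B
Gray = 0.299×172 + 0.587×193 + 0.114×205
Gray = 51.428 + 113.291 + 23.370
Gray = 188.089 → round half up → 188
Gray = 188


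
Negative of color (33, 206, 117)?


Invert: (255-R, 255-G, 255-B)
R: 255-33 = 222
G: 255-206 = 49
B: 255-117 = 138
= RGB(222, 49, 138)


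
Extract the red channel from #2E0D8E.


Color: #2E0D8E
R = 2E = 46
G = 0D = 13
B = 8E = 142
Red = 46


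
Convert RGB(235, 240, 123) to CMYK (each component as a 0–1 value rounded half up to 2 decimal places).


R'=235/255≈0.9216, G'=240/255≈0.9412, B'=123/255≈0.4824
K = 1 - max(R',G',B') = 1 - 240/255 = 15/255 = 0.05882… → 0.06
(1-R'-K)/(1-K) simplifies to (max-R)/max with max = 240:
C = (240-235)/240 = 5/240 = 0.02083… → 0.02
M = (240-240)/240 = 0/240 = 0 → 0.00
Y = (240-123)/240 = 117/240 = 0.4875 → 0.49
= CMYK(0.02, 0.00, 0.49, 0.06)


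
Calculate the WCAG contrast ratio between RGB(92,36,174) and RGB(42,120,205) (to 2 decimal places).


Linearize each sRGB channel c=v/255: c/12.92 if c ≤ 0.04045 else ((c+0.055)/1.055)^2.4
L = 0.2126×R_lin + 0.7152×G_lin + 0.0722×B_lin
Color 1 (92,36,174):
  R=92: 92/255≈0.3608 > 0.04045 → ((0.3608+0.055)/1.055)^2.4 ≈ 0.10702
  G=36: 36/255≈0.1412 > 0.04045 → ((0.1412+0.055)/1.055)^2.4 ≈ 0.01764
  B=174: 174/255≈0.6824 > 0.04045 → ((0.6824+0.055)/1.055)^2.4 ≈ 0.42327
  L1 = 0.2126×0.10702 + 0.7152×0.01764 + 0.0722×0.42327 ≈ 0.06593
Color 2 (42,120,205):
  R=42: 42/255≈0.1647 > 0.04045 → ((0.1647+0.055)/1.055)^2.4 ≈ 0.02315
  G=120: 120/255≈0.4706 > 0.04045 → ((0.4706+0.055)/1.055)^2.4 ≈ 0.18782
  B=205: 205/255≈0.8039 > 0.04045 → ((0.8039+0.055)/1.055)^2.4 ≈ 0.61050
  L2 = 0.2126×0.02315 + 0.7152×0.18782 + 0.0722×0.61050 ≈ 0.18333
Lighter = 0.18333, Darker = 0.06593
Ratio = (L_lighter + 0.05) / (L_darker + 0.05)
Ratio = (0.18333 + 0.05) / (0.06593 + 0.05) = 0.23333 / 0.11593 ≈ 2.0127
Ratio ≈ 2.01:1


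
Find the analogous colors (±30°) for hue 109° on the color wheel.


Base hue: 109°
Left analog: (109 - 30) mod 360 = 79°
Right analog: (109 + 30) mod 360 = 139°
Analogous hues = 79° and 139°


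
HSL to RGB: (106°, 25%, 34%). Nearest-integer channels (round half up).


H=106°, S=0.25, L=0.34
C = (1-|2L-1|)×S = (1-|-0.32|)×0.25 = 0.17
H' = H/60 = 106/60 ≈ 1.7667; X = C×(1-|H' mod 2 - 1|) ≈ 0.0397
m = L - C/2 = 0.34 - 0.085 = 0.255
Sector ⌊H'⌋ = 1 → (R',G',B') = (≈0.0397, 0.17, 0.0)
RGB = ((R'+m)×255, (G'+m)×255, (B'+m)×255) = (75.14, 108.375, 65.025)
Round half up → RGB(75, 108, 65)


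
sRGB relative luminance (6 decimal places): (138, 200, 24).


Linearize each channel (sRGB transfer function): c = v/255; c_lin = c/12.92 if c ≤ 0.04045, else ((c+0.055)/1.055)^2.4
  R: 138/255 ≈ 0.541176 > 0.04045 → ((0.541176+0.055)/1.055)^2.4 ≈ 0.254152
  G: 200/255 ≈ 0.784314 > 0.04045 → ((0.784314+0.055)/1.055)^2.4 ≈ 0.577580
  B: 24/255 ≈ 0.094118 > 0.04045 → ((0.094118+0.055)/1.055)^2.4 ≈ 0.009134
R_lin = 0.254152, G_lin = 0.577580, B_lin = 0.009134
L = 0.2126×R + 0.7152×G + 0.0722×B
L = 0.2126×0.254152 + 0.7152×0.577580 + 0.0722×0.009134
L ≈ 0.467778


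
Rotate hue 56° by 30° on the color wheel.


New hue = (H + rotation) mod 360
New hue = (56 + 30) mod 360
= 86 mod 360
= 86°


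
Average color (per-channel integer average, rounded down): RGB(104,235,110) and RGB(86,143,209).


Midpoint: each channel = ⌊(C₁+C₂)/2⌋
R: ⌊(104+86)/2⌋ = 95
G: ⌊(235+143)/2⌋ = 189
B: ⌊(110+209)/2⌋ = 159
= RGB(95, 189, 159)


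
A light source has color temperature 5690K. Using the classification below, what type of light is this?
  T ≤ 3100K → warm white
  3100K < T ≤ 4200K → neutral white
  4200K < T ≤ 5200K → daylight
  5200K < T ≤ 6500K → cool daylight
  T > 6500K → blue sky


Temperature: 5690K
5200K < 5690K ≤ 6500K → cool daylight
Classification: cool daylight


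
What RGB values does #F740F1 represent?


F7 → 247 (R)
40 → 64 (G)
F1 → 241 (B)
= RGB(247, 64, 241)


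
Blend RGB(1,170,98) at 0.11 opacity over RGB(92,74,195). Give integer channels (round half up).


C = α×F + (1-α)×B, with 1-α = 0.89
R: 0.11×1 + 0.89×92 = 0.11 + 81.88 = 81.99 → 82
G: 0.11×170 + 0.89×74 = 18.70 + 65.86 = 84.56 → 85
B: 0.11×98 + 0.89×195 = 10.78 + 173.55 = 184.33 → 184
= RGB(82, 85, 184)


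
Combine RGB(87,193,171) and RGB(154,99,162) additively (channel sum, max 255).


Additive: each channel = min(255, C₁+C₂)
R: 87+154 = 241 → 241
G: 193+99 = 292 → 255
B: 171+162 = 333 → 255
= RGB(241, 255, 255)


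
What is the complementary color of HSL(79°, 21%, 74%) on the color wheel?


Complement = opposite side of color wheel = hue + 180°
H' = (79 + 180) mod 360 = 259°
S and L unchanged.
= HSL(259°, 21%, 74%)


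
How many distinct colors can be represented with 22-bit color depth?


Colors = 2^bits = 2^22
= 4,194,304 colors


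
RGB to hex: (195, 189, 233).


R = 195 → C3 (hex)
G = 189 → BD (hex)
B = 233 → E9 (hex)
Hex = #C3BDE9


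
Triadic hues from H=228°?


Triadic: equally spaced at 120° intervals
H1 = 228°
H2 = (228 + 120) mod 360 = 348°
H3 = (228 + 240) mod 360 = 108°
Triadic = 228°, 348°, 108°


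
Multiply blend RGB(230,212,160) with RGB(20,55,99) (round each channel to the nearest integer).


Multiply: C = A×B/255, rounded to nearest integer
R: 230×20/255 = 4600/255 ≈ 18.039 → 18
G: 212×55/255 = 11660/255 ≈ 45.725 → 46
B: 160×99/255 = 15840/255 ≈ 62.118 → 62
= RGB(18, 46, 62)


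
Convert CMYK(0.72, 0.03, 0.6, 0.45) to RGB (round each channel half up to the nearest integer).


R = 255 × (1-C) × (1-K) = 255 × 0.28 × 0.55 = 39.27 → 39
G = 255 × (1-M) × (1-K) = 255 × 0.97 × 0.55 = 136.0425 → 136
B = 255 × (1-Y) × (1-K) = 255 × 0.40 × 0.55 = 56.1 → 56
= RGB(39, 136, 56)


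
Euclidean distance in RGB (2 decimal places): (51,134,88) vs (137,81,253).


d = √[(R₁-R₂)² + (G₁-G₂)² + (B₁-B₂)²]
d = √[(51-137)² + (134-81)² + (88-253)²]
d = √[7396 + 2809 + 27225]
d = √37430
d ≈ 193.47


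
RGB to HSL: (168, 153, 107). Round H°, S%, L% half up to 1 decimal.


Normalize: R'=168/255≈0.6588, G'=153/255≈0.6000, B'=107/255≈0.4196
Max=168/255, Min=107/255, Δ=Max-Min=61/255
L = (Max+Min)/2 = (168+107)/510 = 275/510 = 0.53921… → L = 53.9%
L > 0.5 → S = Δ/(2-Max-Min) = 61/(510-168-107) = 61/235 = 0.25957… → S = 26.0%
(the 1/255 factors cancel in S and H, so raw channel differences can be used)
Max is R' → H = 60 × (((G-B)/Δ) mod 6) = 60 × (((153-107)/61) mod 6)
  46/61 = 0.7540…
  H = 60 × 0.7540… = 45.245…° → H = 45.2°
= HSL(45.2°, 26.0%, 53.9%)


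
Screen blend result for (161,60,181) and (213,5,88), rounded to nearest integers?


Screen: C = 255 - (255-A)×(255-B)/255, rounded to nearest integer
R: 255 - (255-161)×(255-213)/255 = 255 - 3948/255 ≈ 255 - 15.482 = 239.518 → 240
G: 255 - (255-60)×(255-5)/255 = 255 - 48750/255 ≈ 255 - 191.176 = 63.824 → 64
B: 255 - (255-181)×(255-88)/255 = 255 - 12358/255 ≈ 255 - 48.463 = 206.537 → 207
= RGB(240, 64, 207)


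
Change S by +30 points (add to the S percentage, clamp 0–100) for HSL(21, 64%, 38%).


Original S = 64%
Adjustment = +30 percentage points
New S = 64 + (30) = 94
Clamp to [0, 100] → 94
= HSL(21°, 94%, 38%)


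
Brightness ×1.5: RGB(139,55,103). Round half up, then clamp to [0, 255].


Multiply each channel by 1.5, round half up, clamp to [0, 255]
R: 139×1.5 = 208.5 → round → 209
G: 55×1.5 = 82.5 → round → 83
B: 103×1.5 = 154.5 → round → 155
= RGB(209, 83, 155)


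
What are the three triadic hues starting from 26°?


Triadic: equally spaced at 120° intervals
H1 = 26°
H2 = (26 + 120) mod 360 = 146°
H3 = (26 + 240) mod 360 = 266°
Triadic = 26°, 146°, 266°


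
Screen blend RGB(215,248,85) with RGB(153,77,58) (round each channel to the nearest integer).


Screen: C = 255 - (255-A)×(255-B)/255, rounded to nearest integer
R: 255 - (255-215)×(255-153)/255 = 255 - 4080/255 ≈ 255 - 16.000 = 239.000 → 239
G: 255 - (255-248)×(255-77)/255 = 255 - 1246/255 ≈ 255 - 4.886 = 250.114 → 250
B: 255 - (255-85)×(255-58)/255 = 255 - 33490/255 ≈ 255 - 131.333 = 123.667 → 124
= RGB(239, 250, 124)


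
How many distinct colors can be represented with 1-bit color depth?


Colors = 2^bits = 2^1
= 2 colors


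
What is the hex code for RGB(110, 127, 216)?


R = 110 → 6E (hex)
G = 127 → 7F (hex)
B = 216 → D8 (hex)
Hex = #6E7FD8


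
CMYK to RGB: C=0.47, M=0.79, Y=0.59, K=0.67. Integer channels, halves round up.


R = 255 × (1-C) × (1-K) = 255 × 0.53 × 0.33 = 44.5995 → 45
G = 255 × (1-M) × (1-K) = 255 × 0.21 × 0.33 = 17.6715 → 18
B = 255 × (1-Y) × (1-K) = 255 × 0.41 × 0.33 = 34.5015 → 35
= RGB(45, 18, 35)


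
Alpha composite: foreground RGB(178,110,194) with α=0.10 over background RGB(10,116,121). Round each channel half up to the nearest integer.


C = α×F + (1-α)×B, with 1-α = 0.90
R: 0.10×178 + 0.90×10 = 17.80 + 9.00 = 26.80 → 27
G: 0.10×110 + 0.90×116 = 11.00 + 104.40 = 115.40 → 115
B: 0.10×194 + 0.90×121 = 19.40 + 108.90 = 128.30 → 128
= RGB(27, 115, 128)


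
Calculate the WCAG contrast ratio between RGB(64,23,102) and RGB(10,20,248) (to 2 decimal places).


Linearize each sRGB channel c=v/255: c/12.92 if c ≤ 0.04045 else ((c+0.055)/1.055)^2.4
L = 0.2126×R_lin + 0.7152×G_lin + 0.0722×B_lin
Color 1 (64,23,102):
  R=64: 64/255≈0.2510 > 0.04045 → ((0.2510+0.055)/1.055)^2.4 ≈ 0.05127
  G=23: 23/255≈0.0902 > 0.04045 → ((0.0902+0.055)/1.055)^2.4 ≈ 0.00857
  B=102: 102/255≈0.4000 > 0.04045 → ((0.4000+0.055)/1.055)^2.4 ≈ 0.13287
  L1 = 0.2126×0.05127 + 0.7152×0.00857 + 0.0722×0.13287 ≈ 0.02662
Color 2 (10,20,248):
  R=10: 10/255≈0.0392 ≤ 0.04045 → 0.0392/12.92 ≈ 0.00304
  G=20: 20/255≈0.0784 > 0.04045 → ((0.0784+0.055)/1.055)^2.4 ≈ 0.00700
  B=248: 248/255≈0.9725 > 0.04045 → ((0.9725+0.055)/1.055)^2.4 ≈ 0.93869
  L2 = 0.2126×0.00304 + 0.7152×0.00700 + 0.0722×0.93869 ≈ 0.07342
Lighter = 0.07342, Darker = 0.02662
Ratio = (L_lighter + 0.05) / (L_darker + 0.05)
Ratio = (0.07342 + 0.05) / (0.02662 + 0.05) = 0.12342 / 0.07662 ≈ 1.6108
Ratio ≈ 1.61:1


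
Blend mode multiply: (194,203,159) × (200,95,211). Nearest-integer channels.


Multiply: C = A×B/255, rounded to nearest integer
R: 194×200/255 = 38800/255 ≈ 152.157 → 152
G: 203×95/255 = 19285/255 ≈ 75.627 → 76
B: 159×211/255 = 33549/255 ≈ 131.565 → 132
= RGB(152, 76, 132)


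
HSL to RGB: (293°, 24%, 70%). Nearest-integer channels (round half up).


H=293°, S=0.24, L=0.70
C = (1-|2L-1|)×S = (1-|0.40|)×0.24 = 0.144
H' = H/60 = 293/60 ≈ 4.8833; X = C×(1-|H' mod 2 - 1|) = 0.1272
m = L - C/2 = 0.70 - 0.072 = 0.628
Sector ⌊H'⌋ = 4 → (R',G',B') = (0.1272, 0.0, 0.144)
RGB = ((R'+m)×255, (G'+m)×255, (B'+m)×255) = (192.576, 160.14, 196.86)
Round half up → RGB(193, 160, 197)


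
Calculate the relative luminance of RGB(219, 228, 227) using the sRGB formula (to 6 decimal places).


Linearize each channel (sRGB transfer function): c = v/255; c_lin = c/12.92 if c ≤ 0.04045, else ((c+0.055)/1.055)^2.4
  R: 219/255 ≈ 0.858824 > 0.04045 → ((0.858824+0.055)/1.055)^2.4 ≈ 0.708376
  G: 228/255 ≈ 0.894118 > 0.04045 → ((0.894118+0.055)/1.055)^2.4 ≈ 0.775822
  B: 227/255 ≈ 0.890196 > 0.04045 → ((0.890196+0.055)/1.055)^2.4 ≈ 0.768151
R_lin = 0.708376, G_lin = 0.775822, B_lin = 0.768151
L = 0.2126×R + 0.7152×G + 0.0722×B
L = 0.2126×0.708376 + 0.7152×0.775822 + 0.0722×0.768151
L ≈ 0.760929


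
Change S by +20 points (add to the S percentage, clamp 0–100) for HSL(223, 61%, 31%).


Original S = 61%
Adjustment = +20 percentage points
New S = 61 + (20) = 81
Clamp to [0, 100] → 81
= HSL(223°, 81%, 31%)


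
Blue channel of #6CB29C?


Color: #6CB29C
R = 6C = 108
G = B2 = 178
B = 9C = 156
Blue = 156


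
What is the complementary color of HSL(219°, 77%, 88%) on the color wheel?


Complement = opposite side of color wheel = hue + 180°
H' = (219 + 180) mod 360 = 39°
S and L unchanged.
= HSL(39°, 77%, 88%)


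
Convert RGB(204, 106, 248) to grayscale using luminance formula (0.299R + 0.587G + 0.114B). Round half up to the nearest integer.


Gray = 0.299×R + 0.587×G + 0.114×B
Gray = 0.299×204 + 0.587×106 + 0.114×248
Gray = 60.996 + 62.222 + 28.272
Gray = 151.490 → round half up → 151
Gray = 151


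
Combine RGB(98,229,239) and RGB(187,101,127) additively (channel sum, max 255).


Additive: each channel = min(255, C₁+C₂)
R: 98+187 = 285 → 255
G: 229+101 = 330 → 255
B: 239+127 = 366 → 255
= RGB(255, 255, 255)


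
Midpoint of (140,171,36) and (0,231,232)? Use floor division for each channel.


Midpoint: each channel = ⌊(C₁+C₂)/2⌋
R: ⌊(140+0)/2⌋ = 70
G: ⌊(171+231)/2⌋ = 201
B: ⌊(36+232)/2⌋ = 134
= RGB(70, 201, 134)


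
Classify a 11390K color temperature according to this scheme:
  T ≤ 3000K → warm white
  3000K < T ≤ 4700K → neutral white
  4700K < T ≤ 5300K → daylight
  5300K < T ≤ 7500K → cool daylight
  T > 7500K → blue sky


Temperature: 11390K
11390K > 7500K → blue sky
Classification: blue sky


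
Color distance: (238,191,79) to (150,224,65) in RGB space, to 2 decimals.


d = √[(R₁-R₂)² + (G₁-G₂)² + (B₁-B₂)²]
d = √[(238-150)² + (191-224)² + (79-65)²]
d = √[7744 + 1089 + 196]
d = √9029
d ≈ 95.02


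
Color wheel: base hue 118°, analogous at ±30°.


Base hue: 118°
Left analog: (118 - 30) mod 360 = 88°
Right analog: (118 + 30) mod 360 = 148°
Analogous hues = 88° and 148°


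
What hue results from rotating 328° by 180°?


New hue = (H + rotation) mod 360
New hue = (328 + 180) mod 360
= 508 mod 360
= 148°


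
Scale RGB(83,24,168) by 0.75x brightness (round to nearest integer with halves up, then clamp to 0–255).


Multiply each channel by 0.75, round half up, clamp to [0, 255]
R: 83×0.75 = 62.25 → round → 62
G: 24×0.75 = 18
B: 168×0.75 = 126
= RGB(62, 18, 126)


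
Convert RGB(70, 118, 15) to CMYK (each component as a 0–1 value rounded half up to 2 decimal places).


R'=70/255≈0.2745, G'=118/255≈0.4627, B'=15/255≈0.0588
K = 1 - max(R',G',B') = 1 - 118/255 = 137/255 = 0.53725… → 0.54
(1-R'-K)/(1-K) simplifies to (max-R)/max with max = 118:
C = (118-70)/118 = 48/118 = 0.40677… → 0.41
M = (118-118)/118 = 0/118 = 0 → 0.00
Y = (118-15)/118 = 103/118 = 0.87288… → 0.87
= CMYK(0.41, 0.00, 0.87, 0.54)


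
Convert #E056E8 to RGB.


E0 → 224 (R)
56 → 86 (G)
E8 → 232 (B)
= RGB(224, 86, 232)


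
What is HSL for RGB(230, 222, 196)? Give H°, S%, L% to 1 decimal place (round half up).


Normalize: R'=230/255≈0.9020, G'=222/255≈0.8706, B'=196/255≈0.7686
Max=230/255, Min=196/255, Δ=Max-Min=34/255
L = (Max+Min)/2 = (230+196)/510 = 426/510 = 0.83529… → L = 83.5%
L > 0.5 → S = Δ/(2-Max-Min) = 34/(510-230-196) = 34/84 = 0.40476… → S = 40.5%
(the 1/255 factors cancel in S and H, so raw channel differences can be used)
Max is R' → H = 60 × (((G-B)/Δ) mod 6) = 60 × (((222-196)/34) mod 6)
  26/34 = 0.7647…
  H = 60 × 0.7647… = 45.882…° → H = 45.9°
= HSL(45.9°, 40.5%, 83.5%)


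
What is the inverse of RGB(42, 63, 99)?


Invert: (255-R, 255-G, 255-B)
R: 255-42 = 213
G: 255-63 = 192
B: 255-99 = 156
= RGB(213, 192, 156)


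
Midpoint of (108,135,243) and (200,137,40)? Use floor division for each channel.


Midpoint: each channel = ⌊(C₁+C₂)/2⌋
R: ⌊(108+200)/2⌋ = 154
G: ⌊(135+137)/2⌋ = 136
B: ⌊(243+40)/2⌋ = 141
= RGB(154, 136, 141)


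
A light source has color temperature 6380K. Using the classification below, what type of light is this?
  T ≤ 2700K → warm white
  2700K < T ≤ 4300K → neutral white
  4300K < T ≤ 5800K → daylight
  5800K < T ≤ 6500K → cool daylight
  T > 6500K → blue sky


Temperature: 6380K
5800K < 6380K ≤ 6500K → cool daylight
Classification: cool daylight


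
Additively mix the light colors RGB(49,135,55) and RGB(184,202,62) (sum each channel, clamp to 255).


Additive: each channel = min(255, C₁+C₂)
R: 49+184 = 233 → 233
G: 135+202 = 337 → 255
B: 55+62 = 117 → 117
= RGB(233, 255, 117)


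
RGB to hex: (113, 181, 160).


R = 113 → 71 (hex)
G = 181 → B5 (hex)
B = 160 → A0 (hex)
Hex = #71B5A0


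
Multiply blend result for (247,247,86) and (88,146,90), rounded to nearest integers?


Multiply: C = A×B/255, rounded to nearest integer
R: 247×88/255 = 21736/255 ≈ 85.239 → 85
G: 247×146/255 = 36062/255 ≈ 141.420 → 141
B: 86×90/255 = 7740/255 ≈ 30.353 → 30
= RGB(85, 141, 30)


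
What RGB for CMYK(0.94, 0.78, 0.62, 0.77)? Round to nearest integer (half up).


R = 255 × (1-C) × (1-K) = 255 × 0.06 × 0.23 = 3.519 → 4
G = 255 × (1-M) × (1-K) = 255 × 0.22 × 0.23 = 12.903 → 13
B = 255 × (1-Y) × (1-K) = 255 × 0.38 × 0.23 = 22.287 → 22
= RGB(4, 13, 22)


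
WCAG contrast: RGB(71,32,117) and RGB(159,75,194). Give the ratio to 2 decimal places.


Linearize each sRGB channel c=v/255: c/12.92 if c ≤ 0.04045 else ((c+0.055)/1.055)^2.4
L = 0.2126×R_lin + 0.7152×G_lin + 0.0722×B_lin
Color 1 (71,32,117):
  R=71: 71/255≈0.2784 > 0.04045 → ((0.2784+0.055)/1.055)^2.4 ≈ 0.06301
  G=32: 32/255≈0.1255 > 0.04045 → ((0.1255+0.055)/1.055)^2.4 ≈ 0.01444
  B=117: 117/255≈0.4588 > 0.04045 → ((0.4588+0.055)/1.055)^2.4 ≈ 0.17789
  L1 = 0.2126×0.06301 + 0.7152×0.01444 + 0.0722×0.17789 ≈ 0.03657
Color 2 (159,75,194):
  R=159: 159/255≈0.6235 > 0.04045 → ((0.6235+0.055)/1.055)^2.4 ≈ 0.34670
  G=75: 75/255≈0.2941 > 0.04045 → ((0.2941+0.055)/1.055)^2.4 ≈ 0.07036
  B=194: 194/255≈0.7608 > 0.04045 → ((0.7608+0.055)/1.055)^2.4 ≈ 0.53948
  L2 = 0.2126×0.34670 + 0.7152×0.07036 + 0.0722×0.53948 ≈ 0.16298
Lighter = 0.16298, Darker = 0.03657
Ratio = (L_lighter + 0.05) / (L_darker + 0.05)
Ratio = (0.16298 + 0.05) / (0.03657 + 0.05) = 0.21298 / 0.08657 ≈ 2.4602
Ratio ≈ 2.46:1


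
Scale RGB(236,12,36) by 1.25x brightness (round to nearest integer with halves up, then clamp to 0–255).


Multiply each channel by 1.25, round half up, clamp to [0, 255]
R: 236×1.25 = 295 → clamp → 255
G: 12×1.25 = 15
B: 36×1.25 = 45
= RGB(255, 15, 45)


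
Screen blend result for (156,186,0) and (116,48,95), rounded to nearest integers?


Screen: C = 255 - (255-A)×(255-B)/255, rounded to nearest integer
R: 255 - (255-156)×(255-116)/255 = 255 - 13761/255 ≈ 255 - 53.965 = 201.035 → 201
G: 255 - (255-186)×(255-48)/255 = 255 - 14283/255 ≈ 255 - 56.012 = 198.988 → 199
B: 255 - (255-0)×(255-95)/255 = 255 - 40800/255 ≈ 255 - 160.000 = 95.000 → 95
= RGB(201, 199, 95)


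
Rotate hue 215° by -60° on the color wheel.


New hue = (H + rotation) mod 360
New hue = (215 -60) mod 360
= 155 mod 360
= 155°


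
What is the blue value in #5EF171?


Color: #5EF171
R = 5E = 94
G = F1 = 241
B = 71 = 113
Blue = 113


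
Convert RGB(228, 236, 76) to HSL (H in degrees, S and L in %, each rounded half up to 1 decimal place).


Normalize: R'=228/255≈0.8941, G'=236/255≈0.9255, B'=76/255≈0.2980
Max=236/255, Min=76/255, Δ=Max-Min=160/255
L = (Max+Min)/2 = (236+76)/510 = 312/510 = 0.61176… → L = 61.2%
L > 0.5 → S = Δ/(2-Max-Min) = 160/(510-236-76) = 160/198 = 0.80808… → S = 80.8%
(the 1/255 factors cancel in S and H, so raw channel differences can be used)
Max is G' → H = 60 × ((B-R)/Δ + 2) = 60 × ((76-228)/160 + 2)
  -152/160 + 2 = -0.95 + 2 = 1.05
  H = 60 × 1.05 = 63° → H = 63.0°
= HSL(63.0°, 80.8%, 61.2%)


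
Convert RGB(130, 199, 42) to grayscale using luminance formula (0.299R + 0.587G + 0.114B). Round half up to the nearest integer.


Gray = 0.299×R + 0.587×G + 0.114×B
Gray = 0.299×130 + 0.587×199 + 0.114×42
Gray = 38.870 + 116.813 + 4.788
Gray = 160.471 → round half up → 160
Gray = 160


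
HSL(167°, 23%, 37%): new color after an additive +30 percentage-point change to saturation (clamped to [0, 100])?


Original S = 23%
Adjustment = +30 percentage points
New S = 23 + (30) = 53
Clamp to [0, 100] → 53
= HSL(167°, 53%, 37%)


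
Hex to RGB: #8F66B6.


8F → 143 (R)
66 → 102 (G)
B6 → 182 (B)
= RGB(143, 102, 182)


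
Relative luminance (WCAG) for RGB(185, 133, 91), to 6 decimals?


Linearize each channel (sRGB transfer function): c = v/255; c_lin = c/12.92 if c ≤ 0.04045, else ((c+0.055)/1.055)^2.4
  R: 185/255 ≈ 0.725490 > 0.04045 → ((0.725490+0.055)/1.055)^2.4 ≈ 0.485150
  G: 133/255 ≈ 0.521569 > 0.04045 → ((0.521569+0.055)/1.055)^2.4 ≈ 0.234551
  B: 91/255 ≈ 0.356863 > 0.04045 → ((0.356863+0.055)/1.055)^2.4 ≈ 0.104616
R_lin = 0.485150, G_lin = 0.234551, B_lin = 0.104616
L = 0.2126×R + 0.7152×G + 0.0722×B
L = 0.2126×0.485150 + 0.7152×0.234551 + 0.0722×0.104616
L ≈ 0.278447


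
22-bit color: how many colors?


Colors = 2^bits = 2^22
= 4,194,304 colors


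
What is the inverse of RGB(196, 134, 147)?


Invert: (255-R, 255-G, 255-B)
R: 255-196 = 59
G: 255-134 = 121
B: 255-147 = 108
= RGB(59, 121, 108)


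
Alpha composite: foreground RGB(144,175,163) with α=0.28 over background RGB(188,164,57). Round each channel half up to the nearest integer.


C = α×F + (1-α)×B, with 1-α = 0.72
R: 0.28×144 + 0.72×188 = 40.32 + 135.36 = 175.68 → 176
G: 0.28×175 + 0.72×164 = 49.00 + 118.08 = 167.08 → 167
B: 0.28×163 + 0.72×57 = 45.64 + 41.04 = 86.68 → 87
= RGB(176, 167, 87)


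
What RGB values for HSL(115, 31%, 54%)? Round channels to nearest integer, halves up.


H=115°, S=0.31, L=0.54
C = (1-|2L-1|)×S = (1-|0.08|)×0.31 = 0.2852
H' = H/60 = 115/60 ≈ 1.9167; X = C×(1-|H' mod 2 - 1|) ≈ 0.0238
m = L - C/2 = 0.54 - 0.1426 = 0.3974
Sector ⌊H'⌋ = 1 → (R',G',B') = (≈0.0238, 0.2852, 0.0)
RGB = ((R'+m)×255, (G'+m)×255, (B'+m)×255) = (107.3975, 174.063, 101.337)
Round half up → RGB(107, 174, 101)


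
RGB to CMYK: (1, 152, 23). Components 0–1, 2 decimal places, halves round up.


R'=1/255≈0.0039, G'=152/255≈0.5961, B'=23/255≈0.0902
K = 1 - max(R',G',B') = 1 - 152/255 = 103/255 = 0.40392… → 0.40
(1-R'-K)/(1-K) simplifies to (max-R)/max with max = 152:
C = (152-1)/152 = 151/152 = 0.99342… → 0.99
M = (152-152)/152 = 0/152 = 0 → 0.00
Y = (152-23)/152 = 129/152 = 0.84868… → 0.85
= CMYK(0.99, 0.00, 0.85, 0.40)


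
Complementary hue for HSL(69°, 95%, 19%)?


Complement = opposite side of color wheel = hue + 180°
H' = (69 + 180) mod 360 = 249°
S and L unchanged.
= HSL(249°, 95%, 19%)


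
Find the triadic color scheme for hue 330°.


Triadic: equally spaced at 120° intervals
H1 = 330°
H2 = (330 + 120) mod 360 = 90°
H3 = (330 + 240) mod 360 = 210°
Triadic = 330°, 90°, 210°


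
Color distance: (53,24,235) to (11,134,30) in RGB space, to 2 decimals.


d = √[(R₁-R₂)² + (G₁-G₂)² + (B₁-B₂)²]
d = √[(53-11)² + (24-134)² + (235-30)²]
d = √[1764 + 12100 + 42025]
d = √55889
d ≈ 236.41


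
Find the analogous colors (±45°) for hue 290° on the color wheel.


Base hue: 290°
Left analog: (290 - 45) mod 360 = 245°
Right analog: (290 + 45) mod 360 = 335°
Analogous hues = 245° and 335°


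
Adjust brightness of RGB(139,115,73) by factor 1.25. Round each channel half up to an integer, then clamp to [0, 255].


Multiply each channel by 1.25, round half up, clamp to [0, 255]
R: 139×1.25 = 173.75 → round → 174
G: 115×1.25 = 143.75 → round → 144
B: 73×1.25 = 91.25 → round → 91
= RGB(174, 144, 91)


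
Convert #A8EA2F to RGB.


A8 → 168 (R)
EA → 234 (G)
2F → 47 (B)
= RGB(168, 234, 47)


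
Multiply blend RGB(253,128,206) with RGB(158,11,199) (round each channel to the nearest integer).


Multiply: C = A×B/255, rounded to nearest integer
R: 253×158/255 = 39974/255 ≈ 156.761 → 157
G: 128×11/255 = 1408/255 ≈ 5.522 → 6
B: 206×199/255 = 40994/255 ≈ 160.761 → 161
= RGB(157, 6, 161)


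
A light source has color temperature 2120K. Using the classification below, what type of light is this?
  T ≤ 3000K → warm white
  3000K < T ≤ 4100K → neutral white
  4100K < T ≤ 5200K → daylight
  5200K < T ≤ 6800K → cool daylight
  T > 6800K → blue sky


Temperature: 2120K
2120K ≤ 3000K → warm white
Classification: warm white


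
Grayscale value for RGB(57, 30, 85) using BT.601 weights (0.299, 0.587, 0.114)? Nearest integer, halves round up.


Gray = 0.299×R + 0.587×G + 0.114×B
Gray = 0.299×57 + 0.587×30 + 0.114×85
Gray = 17.043 + 17.610 + 9.690
Gray = 44.343 → round half up → 44
Gray = 44


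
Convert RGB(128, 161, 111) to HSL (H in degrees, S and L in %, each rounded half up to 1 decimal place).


Normalize: R'=128/255≈0.5020, G'=161/255≈0.6314, B'=111/255≈0.4353
Max=161/255, Min=111/255, Δ=Max-Min=50/255
L = (Max+Min)/2 = (161+111)/510 = 272/510 = 0.53333… → L = 53.3%
L > 0.5 → S = Δ/(2-Max-Min) = 50/(510-161-111) = 50/238 = 0.21008… → S = 21.0%
(the 1/255 factors cancel in S and H, so raw channel differences can be used)
Max is G' → H = 60 × ((B-R)/Δ + 2) = 60 × ((111-128)/50 + 2)
  -17/50 + 2 = -0.34 + 2 = 1.66
  H = 60 × 1.66 = 99.6° → H = 99.6°
= HSL(99.6°, 21.0%, 53.3%)


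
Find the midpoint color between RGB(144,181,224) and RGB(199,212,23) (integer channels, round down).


Midpoint: each channel = ⌊(C₁+C₂)/2⌋
R: ⌊(144+199)/2⌋ = 171
G: ⌊(181+212)/2⌋ = 196
B: ⌊(224+23)/2⌋ = 123
= RGB(171, 196, 123)


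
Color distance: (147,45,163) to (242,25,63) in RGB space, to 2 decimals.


d = √[(R₁-R₂)² + (G₁-G₂)² + (B₁-B₂)²]
d = √[(147-242)² + (45-25)² + (163-63)²]
d = √[9025 + 400 + 10000]
d = √19425
d ≈ 139.37


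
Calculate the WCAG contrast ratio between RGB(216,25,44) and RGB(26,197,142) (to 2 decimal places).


Linearize each sRGB channel c=v/255: c/12.92 if c ≤ 0.04045 else ((c+0.055)/1.055)^2.4
L = 0.2126×R_lin + 0.7152×G_lin + 0.0722×B_lin
Color 1 (216,25,44):
  R=216: 216/255≈0.8471 > 0.04045 → ((0.8471+0.055)/1.055)^2.4 ≈ 0.68669
  G=25: 25/255≈0.0980 > 0.04045 → ((0.0980+0.055)/1.055)^2.4 ≈ 0.00972
  B=44: 44/255≈0.1725 > 0.04045 → ((0.1725+0.055)/1.055)^2.4 ≈ 0.02519
  L1 = 0.2126×0.68669 + 0.7152×0.00972 + 0.0722×0.02519 ≈ 0.15476
Color 2 (26,197,142):
  R=26: 26/255≈0.1020 > 0.04045 → ((0.1020+0.055)/1.055)^2.4 ≈ 0.01033
  G=197: 197/255≈0.7725 > 0.04045 → ((0.7725+0.055)/1.055)^2.4 ≈ 0.55834
  B=142: 142/255≈0.5569 > 0.04045 → ((0.5569+0.055)/1.055)^2.4 ≈ 0.27050
  L2 = 0.2126×0.01033 + 0.7152×0.55834 + 0.0722×0.27050 ≈ 0.42105
Lighter = 0.42105, Darker = 0.15476
Ratio = (L_lighter + 0.05) / (L_darker + 0.05)
Ratio = (0.42105 + 0.05) / (0.15476 + 0.05) = 0.47105 / 0.20476 ≈ 2.3005
Ratio ≈ 2.30:1


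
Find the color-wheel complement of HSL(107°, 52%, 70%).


Complement = opposite side of color wheel = hue + 180°
H' = (107 + 180) mod 360 = 287°
S and L unchanged.
= HSL(287°, 52%, 70%)


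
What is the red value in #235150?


Color: #235150
R = 23 = 35
G = 51 = 81
B = 50 = 80
Red = 35


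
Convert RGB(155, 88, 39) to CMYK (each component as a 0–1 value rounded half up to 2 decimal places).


R'=155/255≈0.6078, G'=88/255≈0.3451, B'=39/255≈0.1529
K = 1 - max(R',G',B') = 1 - 155/255 = 100/255 = 0.39215… → 0.39
(1-R'-K)/(1-K) simplifies to (max-R)/max with max = 155:
C = (155-155)/155 = 0/155 = 0 → 0.00
M = (155-88)/155 = 67/155 = 0.43225… → 0.43
Y = (155-39)/155 = 116/155 = 0.74838… → 0.75
= CMYK(0.00, 0.43, 0.75, 0.39)


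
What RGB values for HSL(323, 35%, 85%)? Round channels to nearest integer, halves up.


H=323°, S=0.35, L=0.85
C = (1-|2L-1|)×S = (1-|0.70|)×0.35 = 0.105
H' = H/60 = 323/60 ≈ 5.3833; X = C×(1-|H' mod 2 - 1|) = 0.06475
m = L - C/2 = 0.85 - 0.0525 = 0.7975
Sector ⌊H'⌋ = 5 → (R',G',B') = (0.105, 0.0, 0.06475)
RGB = ((R'+m)×255, (G'+m)×255, (B'+m)×255) = (230.1375, 203.3625, 219.87375)
Round half up → RGB(230, 203, 220)


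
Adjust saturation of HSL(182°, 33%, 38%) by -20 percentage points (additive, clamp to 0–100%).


Original S = 33%
Adjustment = -20 percentage points
New S = 33 + (-20) = 13
Clamp to [0, 100] → 13
= HSL(182°, 13%, 38%)


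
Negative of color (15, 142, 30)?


Invert: (255-R, 255-G, 255-B)
R: 255-15 = 240
G: 255-142 = 113
B: 255-30 = 225
= RGB(240, 113, 225)


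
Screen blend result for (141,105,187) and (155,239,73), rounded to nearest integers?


Screen: C = 255 - (255-A)×(255-B)/255, rounded to nearest integer
R: 255 - (255-141)×(255-155)/255 = 255 - 11400/255 ≈ 255 - 44.706 = 210.294 → 210
G: 255 - (255-105)×(255-239)/255 = 255 - 2400/255 ≈ 255 - 9.412 = 245.588 → 246
B: 255 - (255-187)×(255-73)/255 = 255 - 12376/255 ≈ 255 - 48.533 = 206.467 → 206
= RGB(210, 246, 206)


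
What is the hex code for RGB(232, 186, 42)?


R = 232 → E8 (hex)
G = 186 → BA (hex)
B = 42 → 2A (hex)
Hex = #E8BA2A


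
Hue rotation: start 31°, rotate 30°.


New hue = (H + rotation) mod 360
New hue = (31 + 30) mod 360
= 61 mod 360
= 61°


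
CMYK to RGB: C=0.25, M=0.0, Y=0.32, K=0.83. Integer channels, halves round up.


R = 255 × (1-C) × (1-K) = 255 × 0.75 × 0.17 = 32.5125 → 33
G = 255 × (1-M) × (1-K) = 255 × 1.00 × 0.17 = 43.35 → 43
B = 255 × (1-Y) × (1-K) = 255 × 0.68 × 0.17 = 29.478 → 29
= RGB(33, 43, 29)


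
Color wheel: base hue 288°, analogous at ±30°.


Base hue: 288°
Left analog: (288 - 30) mod 360 = 258°
Right analog: (288 + 30) mod 360 = 318°
Analogous hues = 258° and 318°


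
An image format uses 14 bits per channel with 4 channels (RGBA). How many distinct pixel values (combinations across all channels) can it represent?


Total bits = 14 bits/channel × 4 channels = 56 bits
Distinct pixel values = 2^56
= 72,057,594,037,927,936 pixel values


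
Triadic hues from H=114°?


Triadic: equally spaced at 120° intervals
H1 = 114°
H2 = (114 + 120) mod 360 = 234°
H3 = (114 + 240) mod 360 = 354°
Triadic = 114°, 234°, 354°


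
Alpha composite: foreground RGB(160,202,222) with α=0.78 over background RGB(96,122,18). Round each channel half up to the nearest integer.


C = α×F + (1-α)×B, with 1-α = 0.22
R: 0.78×160 + 0.22×96 = 124.80 + 21.12 = 145.92 → 146
G: 0.78×202 + 0.22×122 = 157.56 + 26.84 = 184.40 → 184
B: 0.78×222 + 0.22×18 = 173.16 + 3.96 = 177.12 → 177
= RGB(146, 184, 177)


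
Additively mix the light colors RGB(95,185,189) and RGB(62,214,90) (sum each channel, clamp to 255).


Additive: each channel = min(255, C₁+C₂)
R: 95+62 = 157 → 157
G: 185+214 = 399 → 255
B: 189+90 = 279 → 255
= RGB(157, 255, 255)


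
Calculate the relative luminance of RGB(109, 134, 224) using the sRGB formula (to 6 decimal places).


Linearize each channel (sRGB transfer function): c = v/255; c_lin = c/12.92 if c ≤ 0.04045, else ((c+0.055)/1.055)^2.4
  R: 109/255 ≈ 0.427451 > 0.04045 → ((0.427451+0.055)/1.055)^2.4 ≈ 0.152926
  G: 134/255 ≈ 0.525490 > 0.04045 → ((0.525490+0.055)/1.055)^2.4 ≈ 0.238398
  B: 224/255 ≈ 0.878431 > 0.04045 → ((0.878431+0.055)/1.055)^2.4 ≈ 0.745404
R_lin = 0.152926, G_lin = 0.238398, B_lin = 0.745404
L = 0.2126×R + 0.7152×G + 0.0722×B
L = 0.2126×0.152926 + 0.7152×0.238398 + 0.0722×0.745404
L ≈ 0.256832


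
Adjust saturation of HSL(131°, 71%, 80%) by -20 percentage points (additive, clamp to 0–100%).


Original S = 71%
Adjustment = -20 percentage points
New S = 71 + (-20) = 51
Clamp to [0, 100] → 51
= HSL(131°, 51%, 80%)


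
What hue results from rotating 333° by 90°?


New hue = (H + rotation) mod 360
New hue = (333 + 90) mod 360
= 423 mod 360
= 63°


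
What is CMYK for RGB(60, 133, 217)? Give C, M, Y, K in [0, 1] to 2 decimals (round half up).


R'=60/255≈0.2353, G'=133/255≈0.5216, B'=217/255≈0.8510
K = 1 - max(R',G',B') = 1 - 217/255 = 38/255 = 0.14901… → 0.15
(1-R'-K)/(1-K) simplifies to (max-R)/max with max = 217:
C = (217-60)/217 = 157/217 = 0.72350… → 0.72
M = (217-133)/217 = 84/217 = 0.38709… → 0.39
Y = (217-217)/217 = 0/217 = 0 → 0.00
= CMYK(0.72, 0.39, 0.00, 0.15)


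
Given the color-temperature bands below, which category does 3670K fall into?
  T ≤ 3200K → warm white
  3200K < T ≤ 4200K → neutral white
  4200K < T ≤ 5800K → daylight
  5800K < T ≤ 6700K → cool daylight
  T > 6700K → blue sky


Temperature: 3670K
3200K < 3670K ≤ 4200K → neutral white
Classification: neutral white


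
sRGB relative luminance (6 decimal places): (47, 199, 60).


Linearize each channel (sRGB transfer function): c = v/255; c_lin = c/12.92 if c ≤ 0.04045, else ((c+0.055)/1.055)^2.4
  R: 47/255 ≈ 0.184314 > 0.04045 → ((0.184314+0.055)/1.055)^2.4 ≈ 0.028426
  G: 199/255 ≈ 0.780392 > 0.04045 → ((0.780392+0.055)/1.055)^2.4 ≈ 0.571125
  B: 60/255 ≈ 0.235294 > 0.04045 → ((0.235294+0.055)/1.055)^2.4 ≈ 0.045186
R_lin = 0.028426, G_lin = 0.571125, B_lin = 0.045186
L = 0.2126×R + 0.7152×G + 0.0722×B
L = 0.2126×0.028426 + 0.7152×0.571125 + 0.0722×0.045186
L ≈ 0.417774
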